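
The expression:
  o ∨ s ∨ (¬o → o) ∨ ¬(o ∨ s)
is always true.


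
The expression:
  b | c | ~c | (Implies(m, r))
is always true.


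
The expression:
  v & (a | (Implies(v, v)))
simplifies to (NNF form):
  v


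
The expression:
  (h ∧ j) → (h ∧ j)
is always true.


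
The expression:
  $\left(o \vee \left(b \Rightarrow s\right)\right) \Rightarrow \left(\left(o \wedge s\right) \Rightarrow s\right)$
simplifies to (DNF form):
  $\text{True}$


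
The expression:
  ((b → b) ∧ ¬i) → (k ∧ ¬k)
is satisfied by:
  {i: True}


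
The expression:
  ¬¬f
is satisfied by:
  {f: True}


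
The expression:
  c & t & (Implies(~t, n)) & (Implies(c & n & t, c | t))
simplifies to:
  c & t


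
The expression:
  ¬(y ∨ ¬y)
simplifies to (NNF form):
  False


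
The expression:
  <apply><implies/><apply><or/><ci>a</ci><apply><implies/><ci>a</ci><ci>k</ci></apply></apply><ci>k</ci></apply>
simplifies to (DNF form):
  <ci>k</ci>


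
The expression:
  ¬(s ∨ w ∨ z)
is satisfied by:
  {w: False, z: False, s: False}


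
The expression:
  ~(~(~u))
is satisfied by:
  {u: False}


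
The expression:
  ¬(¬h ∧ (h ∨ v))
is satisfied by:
  {h: True, v: False}
  {v: False, h: False}
  {v: True, h: True}


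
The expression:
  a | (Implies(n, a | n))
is always true.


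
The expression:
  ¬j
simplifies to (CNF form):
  ¬j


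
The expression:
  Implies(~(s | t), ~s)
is always true.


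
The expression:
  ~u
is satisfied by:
  {u: False}


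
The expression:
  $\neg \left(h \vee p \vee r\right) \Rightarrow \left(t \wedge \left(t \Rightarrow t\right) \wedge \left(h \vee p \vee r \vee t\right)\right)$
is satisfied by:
  {r: True, t: True, h: True, p: True}
  {r: True, t: True, h: True, p: False}
  {r: True, t: True, p: True, h: False}
  {r: True, t: True, p: False, h: False}
  {r: True, h: True, p: True, t: False}
  {r: True, h: True, p: False, t: False}
  {r: True, h: False, p: True, t: False}
  {r: True, h: False, p: False, t: False}
  {t: True, h: True, p: True, r: False}
  {t: True, h: True, p: False, r: False}
  {t: True, p: True, h: False, r: False}
  {t: True, p: False, h: False, r: False}
  {h: True, p: True, t: False, r: False}
  {h: True, t: False, p: False, r: False}
  {p: True, t: False, h: False, r: False}


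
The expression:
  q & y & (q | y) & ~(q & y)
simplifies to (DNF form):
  False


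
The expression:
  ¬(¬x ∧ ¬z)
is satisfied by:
  {x: True, z: True}
  {x: True, z: False}
  {z: True, x: False}


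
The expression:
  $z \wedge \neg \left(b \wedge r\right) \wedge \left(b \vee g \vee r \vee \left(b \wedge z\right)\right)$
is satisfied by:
  {z: True, g: True, b: False, r: False}
  {z: True, r: True, g: True, b: False}
  {z: True, r: True, g: False, b: False}
  {z: True, b: True, g: True, r: False}
  {z: True, b: True, g: False, r: False}


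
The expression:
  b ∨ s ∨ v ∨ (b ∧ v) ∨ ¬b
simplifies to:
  True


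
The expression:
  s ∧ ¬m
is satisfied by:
  {s: True, m: False}


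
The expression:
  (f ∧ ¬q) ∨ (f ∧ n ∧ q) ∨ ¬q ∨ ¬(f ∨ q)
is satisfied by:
  {f: True, n: True, q: False}
  {f: True, n: False, q: False}
  {n: True, f: False, q: False}
  {f: False, n: False, q: False}
  {q: True, f: True, n: True}


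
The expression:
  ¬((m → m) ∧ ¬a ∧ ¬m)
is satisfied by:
  {a: True, m: True}
  {a: True, m: False}
  {m: True, a: False}


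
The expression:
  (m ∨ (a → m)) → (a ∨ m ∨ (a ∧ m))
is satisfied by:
  {a: True, m: True}
  {a: True, m: False}
  {m: True, a: False}


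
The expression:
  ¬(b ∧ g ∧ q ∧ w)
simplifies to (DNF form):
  ¬b ∨ ¬g ∨ ¬q ∨ ¬w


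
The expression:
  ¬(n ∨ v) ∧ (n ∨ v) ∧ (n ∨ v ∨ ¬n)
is never true.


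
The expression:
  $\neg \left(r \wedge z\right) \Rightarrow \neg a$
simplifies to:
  $\left(r \wedge z\right) \vee \neg a$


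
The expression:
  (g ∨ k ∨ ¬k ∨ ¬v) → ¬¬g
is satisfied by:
  {g: True}


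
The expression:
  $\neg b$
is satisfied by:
  {b: False}


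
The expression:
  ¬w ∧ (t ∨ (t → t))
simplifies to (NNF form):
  ¬w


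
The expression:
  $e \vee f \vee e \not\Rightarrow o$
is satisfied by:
  {e: True, f: True}
  {e: True, f: False}
  {f: True, e: False}


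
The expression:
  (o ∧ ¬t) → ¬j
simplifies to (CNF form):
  t ∨ ¬j ∨ ¬o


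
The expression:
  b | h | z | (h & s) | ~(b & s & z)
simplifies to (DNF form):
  True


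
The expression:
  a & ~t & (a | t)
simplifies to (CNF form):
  a & ~t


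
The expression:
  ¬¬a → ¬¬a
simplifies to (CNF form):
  True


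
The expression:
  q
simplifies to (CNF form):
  q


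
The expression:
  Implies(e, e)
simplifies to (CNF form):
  True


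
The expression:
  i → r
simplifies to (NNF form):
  r ∨ ¬i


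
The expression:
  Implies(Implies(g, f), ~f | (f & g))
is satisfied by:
  {g: True, f: False}
  {f: False, g: False}
  {f: True, g: True}


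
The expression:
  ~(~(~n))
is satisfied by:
  {n: False}


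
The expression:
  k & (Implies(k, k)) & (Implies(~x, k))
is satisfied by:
  {k: True}


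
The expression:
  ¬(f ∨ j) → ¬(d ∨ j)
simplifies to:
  f ∨ j ∨ ¬d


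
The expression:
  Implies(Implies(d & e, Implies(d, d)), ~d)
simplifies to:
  ~d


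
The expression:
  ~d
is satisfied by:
  {d: False}


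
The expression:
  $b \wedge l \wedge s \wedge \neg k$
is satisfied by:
  {s: True, b: True, l: True, k: False}


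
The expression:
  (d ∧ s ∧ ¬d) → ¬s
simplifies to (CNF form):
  True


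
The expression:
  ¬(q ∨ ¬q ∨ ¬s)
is never true.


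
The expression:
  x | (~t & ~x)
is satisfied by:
  {x: True, t: False}
  {t: False, x: False}
  {t: True, x: True}


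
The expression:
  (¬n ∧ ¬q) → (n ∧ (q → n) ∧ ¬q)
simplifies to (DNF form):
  n ∨ q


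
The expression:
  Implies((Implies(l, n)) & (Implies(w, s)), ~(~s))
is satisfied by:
  {s: True, w: True, l: True, n: False}
  {s: True, w: True, l: False, n: False}
  {s: True, n: True, w: True, l: True}
  {s: True, n: True, w: True, l: False}
  {s: True, l: True, w: False, n: False}
  {s: True, l: False, w: False, n: False}
  {s: True, n: True, l: True, w: False}
  {s: True, n: True, l: False, w: False}
  {w: True, l: True, s: False, n: False}
  {w: True, s: False, l: False, n: False}
  {n: True, w: True, l: True, s: False}
  {n: True, w: True, s: False, l: False}
  {l: True, s: False, w: False, n: False}


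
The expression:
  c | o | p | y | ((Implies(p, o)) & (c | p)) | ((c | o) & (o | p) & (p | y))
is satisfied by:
  {y: True, o: True, c: True, p: True}
  {y: True, o: True, c: True, p: False}
  {y: True, o: True, p: True, c: False}
  {y: True, o: True, p: False, c: False}
  {y: True, c: True, p: True, o: False}
  {y: True, c: True, p: False, o: False}
  {y: True, c: False, p: True, o: False}
  {y: True, c: False, p: False, o: False}
  {o: True, c: True, p: True, y: False}
  {o: True, c: True, p: False, y: False}
  {o: True, p: True, c: False, y: False}
  {o: True, p: False, c: False, y: False}
  {c: True, p: True, o: False, y: False}
  {c: True, o: False, p: False, y: False}
  {p: True, o: False, c: False, y: False}


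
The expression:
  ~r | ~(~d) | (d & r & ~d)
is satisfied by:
  {d: True, r: False}
  {r: False, d: False}
  {r: True, d: True}


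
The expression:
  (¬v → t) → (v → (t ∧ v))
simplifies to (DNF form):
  t ∨ ¬v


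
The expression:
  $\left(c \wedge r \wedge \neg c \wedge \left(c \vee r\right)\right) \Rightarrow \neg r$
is always true.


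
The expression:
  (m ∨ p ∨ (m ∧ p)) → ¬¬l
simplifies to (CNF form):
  (l ∨ ¬m) ∧ (l ∨ ¬p)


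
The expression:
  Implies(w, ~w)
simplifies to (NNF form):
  ~w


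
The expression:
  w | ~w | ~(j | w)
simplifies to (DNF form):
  True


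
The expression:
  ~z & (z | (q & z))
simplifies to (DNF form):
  False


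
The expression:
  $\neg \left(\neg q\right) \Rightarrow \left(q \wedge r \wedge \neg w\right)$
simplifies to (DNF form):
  $\left(r \wedge \neg w\right) \vee \neg q$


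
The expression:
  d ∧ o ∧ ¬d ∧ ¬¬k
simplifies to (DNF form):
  False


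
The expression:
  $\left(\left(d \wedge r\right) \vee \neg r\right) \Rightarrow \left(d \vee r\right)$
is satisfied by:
  {r: True, d: True}
  {r: True, d: False}
  {d: True, r: False}


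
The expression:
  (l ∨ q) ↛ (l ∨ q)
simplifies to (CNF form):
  False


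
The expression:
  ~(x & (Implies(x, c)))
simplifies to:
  ~c | ~x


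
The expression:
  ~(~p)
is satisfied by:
  {p: True}


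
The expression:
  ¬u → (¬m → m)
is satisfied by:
  {m: True, u: True}
  {m: True, u: False}
  {u: True, m: False}


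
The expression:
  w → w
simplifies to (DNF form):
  True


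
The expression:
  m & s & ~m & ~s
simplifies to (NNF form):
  False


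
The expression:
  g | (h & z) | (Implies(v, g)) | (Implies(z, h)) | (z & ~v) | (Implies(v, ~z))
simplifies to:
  g | h | ~v | ~z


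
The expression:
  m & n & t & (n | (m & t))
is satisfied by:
  {t: True, m: True, n: True}


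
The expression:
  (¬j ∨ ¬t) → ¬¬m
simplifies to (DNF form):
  m ∨ (j ∧ t)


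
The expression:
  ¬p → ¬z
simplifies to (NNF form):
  p ∨ ¬z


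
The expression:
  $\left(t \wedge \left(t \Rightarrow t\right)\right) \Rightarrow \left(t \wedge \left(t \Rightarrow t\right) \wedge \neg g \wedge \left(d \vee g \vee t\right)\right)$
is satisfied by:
  {g: False, t: False}
  {t: True, g: False}
  {g: True, t: False}


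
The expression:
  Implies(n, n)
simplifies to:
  True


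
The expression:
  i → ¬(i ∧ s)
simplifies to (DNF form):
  ¬i ∨ ¬s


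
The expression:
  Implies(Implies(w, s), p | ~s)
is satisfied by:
  {p: True, s: False}
  {s: False, p: False}
  {s: True, p: True}


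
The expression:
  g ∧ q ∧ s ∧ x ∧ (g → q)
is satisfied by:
  {g: True, s: True, x: True, q: True}


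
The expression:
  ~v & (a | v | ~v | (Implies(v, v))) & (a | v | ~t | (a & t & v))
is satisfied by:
  {a: True, v: False, t: False}
  {v: False, t: False, a: False}
  {a: True, t: True, v: False}


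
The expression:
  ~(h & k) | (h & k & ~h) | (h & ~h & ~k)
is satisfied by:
  {h: False, k: False}
  {k: True, h: False}
  {h: True, k: False}


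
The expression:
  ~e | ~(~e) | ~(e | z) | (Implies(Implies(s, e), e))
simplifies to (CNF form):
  True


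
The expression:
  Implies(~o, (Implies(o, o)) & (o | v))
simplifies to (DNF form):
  o | v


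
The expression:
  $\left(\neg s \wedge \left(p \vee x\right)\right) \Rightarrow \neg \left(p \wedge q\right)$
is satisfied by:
  {s: True, p: False, q: False}
  {p: False, q: False, s: False}
  {q: True, s: True, p: False}
  {q: True, p: False, s: False}
  {s: True, p: True, q: False}
  {p: True, s: False, q: False}
  {q: True, p: True, s: True}


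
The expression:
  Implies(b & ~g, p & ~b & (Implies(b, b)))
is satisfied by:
  {g: True, b: False}
  {b: False, g: False}
  {b: True, g: True}


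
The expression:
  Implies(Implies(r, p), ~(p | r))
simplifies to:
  ~p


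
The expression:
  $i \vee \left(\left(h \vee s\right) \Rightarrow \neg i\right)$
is always true.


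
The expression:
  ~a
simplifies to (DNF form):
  ~a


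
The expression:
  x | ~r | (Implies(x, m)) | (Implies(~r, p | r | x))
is always true.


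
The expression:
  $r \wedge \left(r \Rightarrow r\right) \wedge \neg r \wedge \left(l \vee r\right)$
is never true.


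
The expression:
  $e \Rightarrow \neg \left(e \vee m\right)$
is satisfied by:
  {e: False}


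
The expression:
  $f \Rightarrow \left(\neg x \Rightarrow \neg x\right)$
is always true.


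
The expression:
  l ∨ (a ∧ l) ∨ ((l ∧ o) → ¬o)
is always true.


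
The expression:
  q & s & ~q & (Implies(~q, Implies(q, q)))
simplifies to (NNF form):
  False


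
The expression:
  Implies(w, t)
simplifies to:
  t | ~w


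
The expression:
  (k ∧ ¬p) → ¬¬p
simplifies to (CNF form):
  p ∨ ¬k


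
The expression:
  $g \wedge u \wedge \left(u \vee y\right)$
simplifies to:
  $g \wedge u$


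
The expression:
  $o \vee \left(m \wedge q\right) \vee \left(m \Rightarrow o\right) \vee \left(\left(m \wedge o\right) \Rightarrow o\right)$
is always true.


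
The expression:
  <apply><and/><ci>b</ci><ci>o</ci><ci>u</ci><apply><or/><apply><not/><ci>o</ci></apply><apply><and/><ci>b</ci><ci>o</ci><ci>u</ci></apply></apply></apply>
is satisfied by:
  {u: True, b: True, o: True}


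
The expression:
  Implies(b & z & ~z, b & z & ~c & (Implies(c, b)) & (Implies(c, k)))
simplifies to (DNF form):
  True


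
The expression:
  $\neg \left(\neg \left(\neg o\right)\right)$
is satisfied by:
  {o: False}


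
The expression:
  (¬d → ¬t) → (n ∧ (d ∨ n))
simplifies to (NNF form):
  n ∨ (t ∧ ¬d)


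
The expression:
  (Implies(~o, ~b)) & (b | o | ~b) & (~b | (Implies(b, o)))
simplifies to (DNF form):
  o | ~b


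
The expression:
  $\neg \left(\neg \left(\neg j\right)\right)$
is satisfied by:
  {j: False}


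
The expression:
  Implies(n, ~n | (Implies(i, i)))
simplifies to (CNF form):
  True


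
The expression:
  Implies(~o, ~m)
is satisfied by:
  {o: True, m: False}
  {m: False, o: False}
  {m: True, o: True}


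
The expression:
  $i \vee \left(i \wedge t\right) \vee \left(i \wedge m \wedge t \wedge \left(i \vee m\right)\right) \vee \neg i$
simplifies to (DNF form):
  $\text{True}$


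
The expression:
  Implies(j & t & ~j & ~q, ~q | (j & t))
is always true.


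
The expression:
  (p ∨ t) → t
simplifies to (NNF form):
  t ∨ ¬p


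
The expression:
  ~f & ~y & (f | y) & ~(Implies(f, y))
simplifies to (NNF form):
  False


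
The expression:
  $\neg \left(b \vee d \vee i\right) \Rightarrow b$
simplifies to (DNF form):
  $b \vee d \vee i$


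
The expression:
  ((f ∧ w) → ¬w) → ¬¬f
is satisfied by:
  {f: True}


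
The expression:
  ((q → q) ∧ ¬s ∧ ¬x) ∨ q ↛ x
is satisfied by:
  {q: True, x: False, s: False}
  {x: False, s: False, q: False}
  {q: True, s: True, x: False}


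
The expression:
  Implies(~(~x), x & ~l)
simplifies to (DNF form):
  ~l | ~x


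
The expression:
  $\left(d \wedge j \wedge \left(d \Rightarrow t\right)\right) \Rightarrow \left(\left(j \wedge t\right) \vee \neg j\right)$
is always true.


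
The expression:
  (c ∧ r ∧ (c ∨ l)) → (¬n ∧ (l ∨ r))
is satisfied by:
  {c: False, n: False, r: False}
  {r: True, c: False, n: False}
  {n: True, c: False, r: False}
  {r: True, n: True, c: False}
  {c: True, r: False, n: False}
  {r: True, c: True, n: False}
  {n: True, c: True, r: False}


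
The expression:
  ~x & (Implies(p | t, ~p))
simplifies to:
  ~p & ~x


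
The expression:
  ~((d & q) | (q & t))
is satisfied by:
  {d: False, q: False, t: False}
  {t: True, d: False, q: False}
  {d: True, t: False, q: False}
  {t: True, d: True, q: False}
  {q: True, t: False, d: False}


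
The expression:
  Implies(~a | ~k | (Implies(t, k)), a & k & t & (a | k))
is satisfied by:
  {a: True, t: True, k: True}


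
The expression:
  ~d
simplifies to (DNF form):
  ~d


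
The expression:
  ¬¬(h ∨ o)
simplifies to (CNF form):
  h ∨ o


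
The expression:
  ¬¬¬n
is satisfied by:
  {n: False}


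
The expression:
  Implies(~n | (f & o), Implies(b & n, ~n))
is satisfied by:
  {o: False, n: False, b: False, f: False}
  {f: True, o: False, n: False, b: False}
  {b: True, o: False, n: False, f: False}
  {f: True, b: True, o: False, n: False}
  {n: True, f: False, o: False, b: False}
  {f: True, n: True, o: False, b: False}
  {b: True, n: True, f: False, o: False}
  {f: True, b: True, n: True, o: False}
  {o: True, b: False, n: False, f: False}
  {f: True, o: True, b: False, n: False}
  {b: True, o: True, f: False, n: False}
  {f: True, b: True, o: True, n: False}
  {n: True, o: True, b: False, f: False}
  {f: True, n: True, o: True, b: False}
  {b: True, n: True, o: True, f: False}


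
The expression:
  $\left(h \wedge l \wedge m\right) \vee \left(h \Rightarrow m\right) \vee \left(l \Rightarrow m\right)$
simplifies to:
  $m \vee \neg h \vee \neg l$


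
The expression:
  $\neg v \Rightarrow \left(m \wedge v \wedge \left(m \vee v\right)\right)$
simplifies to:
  $v$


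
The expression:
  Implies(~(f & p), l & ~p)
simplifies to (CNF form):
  (f | l) & (l | p) & (f | ~p) & (p | ~p)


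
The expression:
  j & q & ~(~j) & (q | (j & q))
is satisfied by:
  {j: True, q: True}


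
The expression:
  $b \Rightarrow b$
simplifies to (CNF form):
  $\text{True}$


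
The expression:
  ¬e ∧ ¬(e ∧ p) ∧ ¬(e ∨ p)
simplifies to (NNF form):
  ¬e ∧ ¬p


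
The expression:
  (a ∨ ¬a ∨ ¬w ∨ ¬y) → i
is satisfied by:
  {i: True}


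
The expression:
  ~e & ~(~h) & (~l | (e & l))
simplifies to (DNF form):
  h & ~e & ~l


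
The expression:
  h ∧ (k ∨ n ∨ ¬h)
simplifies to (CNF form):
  h ∧ (k ∨ n)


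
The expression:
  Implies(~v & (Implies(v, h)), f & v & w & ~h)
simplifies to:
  v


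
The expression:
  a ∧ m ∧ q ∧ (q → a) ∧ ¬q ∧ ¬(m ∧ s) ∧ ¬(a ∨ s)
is never true.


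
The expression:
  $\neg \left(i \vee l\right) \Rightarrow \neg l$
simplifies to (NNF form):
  $\text{True}$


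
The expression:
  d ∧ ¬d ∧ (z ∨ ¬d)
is never true.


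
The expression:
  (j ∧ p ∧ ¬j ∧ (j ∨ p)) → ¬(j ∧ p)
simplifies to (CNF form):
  True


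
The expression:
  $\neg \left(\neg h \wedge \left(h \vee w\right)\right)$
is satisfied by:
  {h: True, w: False}
  {w: False, h: False}
  {w: True, h: True}


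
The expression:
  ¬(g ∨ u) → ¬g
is always true.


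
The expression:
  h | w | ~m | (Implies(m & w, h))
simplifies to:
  True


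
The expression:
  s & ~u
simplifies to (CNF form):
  s & ~u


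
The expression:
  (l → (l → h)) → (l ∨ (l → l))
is always true.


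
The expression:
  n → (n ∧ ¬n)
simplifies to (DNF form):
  ¬n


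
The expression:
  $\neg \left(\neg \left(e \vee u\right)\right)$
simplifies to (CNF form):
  $e \vee u$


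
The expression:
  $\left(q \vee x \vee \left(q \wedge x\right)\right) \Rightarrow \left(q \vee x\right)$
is always true.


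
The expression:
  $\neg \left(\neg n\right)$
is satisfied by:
  {n: True}


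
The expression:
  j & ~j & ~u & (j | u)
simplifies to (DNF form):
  False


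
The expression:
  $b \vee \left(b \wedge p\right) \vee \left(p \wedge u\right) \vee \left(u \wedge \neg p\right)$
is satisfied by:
  {b: True, u: True}
  {b: True, u: False}
  {u: True, b: False}


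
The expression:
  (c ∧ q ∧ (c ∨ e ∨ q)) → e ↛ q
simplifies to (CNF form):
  ¬c ∨ ¬q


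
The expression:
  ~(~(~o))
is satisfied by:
  {o: False}


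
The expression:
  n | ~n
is always true.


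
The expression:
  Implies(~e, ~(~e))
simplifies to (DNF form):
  e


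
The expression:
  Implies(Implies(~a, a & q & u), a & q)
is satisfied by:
  {q: True, a: False}
  {a: False, q: False}
  {a: True, q: True}


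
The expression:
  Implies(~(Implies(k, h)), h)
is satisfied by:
  {h: True, k: False}
  {k: False, h: False}
  {k: True, h: True}


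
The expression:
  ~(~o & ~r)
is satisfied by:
  {r: True, o: True}
  {r: True, o: False}
  {o: True, r: False}


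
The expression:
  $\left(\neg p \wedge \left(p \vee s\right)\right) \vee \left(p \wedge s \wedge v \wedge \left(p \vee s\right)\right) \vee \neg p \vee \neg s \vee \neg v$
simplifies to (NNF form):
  $\text{True}$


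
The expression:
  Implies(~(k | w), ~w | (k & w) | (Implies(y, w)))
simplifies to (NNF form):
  True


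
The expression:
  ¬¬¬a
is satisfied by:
  {a: False}


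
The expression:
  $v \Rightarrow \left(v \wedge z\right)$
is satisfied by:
  {z: True, v: False}
  {v: False, z: False}
  {v: True, z: True}


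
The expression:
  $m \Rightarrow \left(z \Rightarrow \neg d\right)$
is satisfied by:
  {m: False, z: False, d: False}
  {d: True, m: False, z: False}
  {z: True, m: False, d: False}
  {d: True, z: True, m: False}
  {m: True, d: False, z: False}
  {d: True, m: True, z: False}
  {z: True, m: True, d: False}


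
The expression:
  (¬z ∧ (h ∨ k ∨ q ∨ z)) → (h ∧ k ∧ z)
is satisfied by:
  {z: True, h: False, k: False, q: False}
  {z: True, q: True, h: False, k: False}
  {z: True, k: True, h: False, q: False}
  {z: True, q: True, k: True, h: False}
  {z: True, h: True, k: False, q: False}
  {z: True, q: True, h: True, k: False}
  {z: True, k: True, h: True, q: False}
  {z: True, q: True, k: True, h: True}
  {q: False, h: False, k: False, z: False}


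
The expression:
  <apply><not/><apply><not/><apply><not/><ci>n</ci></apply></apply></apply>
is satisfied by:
  {n: False}


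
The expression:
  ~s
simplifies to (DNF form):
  ~s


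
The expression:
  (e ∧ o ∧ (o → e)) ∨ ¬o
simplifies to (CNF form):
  e ∨ ¬o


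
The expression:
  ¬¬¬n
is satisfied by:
  {n: False}


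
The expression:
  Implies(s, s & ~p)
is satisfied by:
  {s: False, p: False}
  {p: True, s: False}
  {s: True, p: False}


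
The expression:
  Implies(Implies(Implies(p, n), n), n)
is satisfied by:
  {n: True, p: False}
  {p: False, n: False}
  {p: True, n: True}


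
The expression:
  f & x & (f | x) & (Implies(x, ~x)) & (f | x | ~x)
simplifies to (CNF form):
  False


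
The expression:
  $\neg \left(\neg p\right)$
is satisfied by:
  {p: True}


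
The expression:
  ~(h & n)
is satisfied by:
  {h: False, n: False}
  {n: True, h: False}
  {h: True, n: False}


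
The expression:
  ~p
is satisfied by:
  {p: False}


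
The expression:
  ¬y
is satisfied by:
  {y: False}


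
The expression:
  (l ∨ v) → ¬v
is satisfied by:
  {v: False}


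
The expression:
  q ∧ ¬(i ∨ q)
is never true.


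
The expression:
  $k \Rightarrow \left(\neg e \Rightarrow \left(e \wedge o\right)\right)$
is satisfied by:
  {e: True, k: False}
  {k: False, e: False}
  {k: True, e: True}


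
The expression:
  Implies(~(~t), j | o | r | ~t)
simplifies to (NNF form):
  j | o | r | ~t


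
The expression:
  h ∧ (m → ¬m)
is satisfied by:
  {h: True, m: False}


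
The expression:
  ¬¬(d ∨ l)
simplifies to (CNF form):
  d ∨ l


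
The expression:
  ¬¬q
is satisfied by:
  {q: True}


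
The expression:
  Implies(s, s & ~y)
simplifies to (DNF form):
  ~s | ~y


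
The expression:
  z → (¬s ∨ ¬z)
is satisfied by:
  {s: False, z: False}
  {z: True, s: False}
  {s: True, z: False}


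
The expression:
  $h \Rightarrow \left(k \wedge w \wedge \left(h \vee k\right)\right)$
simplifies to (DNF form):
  $\left(k \wedge w\right) \vee \neg h$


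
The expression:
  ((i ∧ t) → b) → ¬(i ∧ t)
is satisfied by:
  {t: False, b: False, i: False}
  {i: True, t: False, b: False}
  {b: True, t: False, i: False}
  {i: True, b: True, t: False}
  {t: True, i: False, b: False}
  {i: True, t: True, b: False}
  {b: True, t: True, i: False}


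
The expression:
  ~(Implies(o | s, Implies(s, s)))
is never true.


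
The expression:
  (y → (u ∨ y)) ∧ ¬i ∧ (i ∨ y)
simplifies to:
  y ∧ ¬i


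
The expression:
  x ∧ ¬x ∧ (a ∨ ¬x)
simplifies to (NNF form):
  False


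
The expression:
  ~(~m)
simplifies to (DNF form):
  m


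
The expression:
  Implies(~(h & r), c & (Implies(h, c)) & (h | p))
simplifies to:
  (c & h) | (c & p) | (h & r)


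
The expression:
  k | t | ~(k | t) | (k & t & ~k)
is always true.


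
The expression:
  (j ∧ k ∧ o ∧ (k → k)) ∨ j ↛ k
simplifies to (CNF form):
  j ∧ (o ∨ ¬k)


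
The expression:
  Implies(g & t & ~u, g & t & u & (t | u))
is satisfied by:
  {u: True, g: False, t: False}
  {g: False, t: False, u: False}
  {t: True, u: True, g: False}
  {t: True, g: False, u: False}
  {u: True, g: True, t: False}
  {g: True, u: False, t: False}
  {t: True, g: True, u: True}


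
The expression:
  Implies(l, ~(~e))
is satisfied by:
  {e: True, l: False}
  {l: False, e: False}
  {l: True, e: True}


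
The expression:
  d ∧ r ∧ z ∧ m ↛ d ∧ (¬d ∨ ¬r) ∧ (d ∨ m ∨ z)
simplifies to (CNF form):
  False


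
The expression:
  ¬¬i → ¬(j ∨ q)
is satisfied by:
  {q: False, i: False, j: False}
  {j: True, q: False, i: False}
  {q: True, j: False, i: False}
  {j: True, q: True, i: False}
  {i: True, j: False, q: False}


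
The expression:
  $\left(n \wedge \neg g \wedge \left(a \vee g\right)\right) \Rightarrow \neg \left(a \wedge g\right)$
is always true.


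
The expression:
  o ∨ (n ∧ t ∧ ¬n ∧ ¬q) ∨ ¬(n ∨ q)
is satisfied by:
  {o: True, n: False, q: False}
  {o: True, q: True, n: False}
  {o: True, n: True, q: False}
  {o: True, q: True, n: True}
  {q: False, n: False, o: False}


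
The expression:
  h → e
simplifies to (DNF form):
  e ∨ ¬h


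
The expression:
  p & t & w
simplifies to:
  p & t & w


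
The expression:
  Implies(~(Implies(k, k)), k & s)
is always true.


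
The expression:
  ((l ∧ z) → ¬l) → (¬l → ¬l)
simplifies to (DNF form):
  True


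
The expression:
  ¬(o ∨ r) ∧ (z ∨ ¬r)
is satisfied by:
  {o: False, r: False}


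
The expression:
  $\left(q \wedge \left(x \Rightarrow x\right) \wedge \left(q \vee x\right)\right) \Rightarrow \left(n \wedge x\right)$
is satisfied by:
  {n: True, x: True, q: False}
  {n: True, x: False, q: False}
  {x: True, n: False, q: False}
  {n: False, x: False, q: False}
  {n: True, q: True, x: True}


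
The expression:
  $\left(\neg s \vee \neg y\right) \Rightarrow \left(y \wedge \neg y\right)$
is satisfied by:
  {s: True, y: True}


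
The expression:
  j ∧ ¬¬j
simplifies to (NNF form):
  j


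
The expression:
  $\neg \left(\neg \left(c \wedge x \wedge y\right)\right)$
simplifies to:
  $c \wedge x \wedge y$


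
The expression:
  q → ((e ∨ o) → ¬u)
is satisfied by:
  {e: False, o: False, u: False, q: False}
  {o: True, q: False, e: False, u: False}
  {e: True, q: False, o: False, u: False}
  {o: True, e: True, q: False, u: False}
  {q: True, e: False, o: False, u: False}
  {q: True, o: True, e: False, u: False}
  {q: True, e: True, o: False, u: False}
  {q: True, o: True, e: True, u: False}
  {u: True, q: False, e: False, o: False}
  {u: True, o: True, q: False, e: False}
  {u: True, e: True, q: False, o: False}
  {u: True, o: True, e: True, q: False}
  {u: True, q: True, e: False, o: False}


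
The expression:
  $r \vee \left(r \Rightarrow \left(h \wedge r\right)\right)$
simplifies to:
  $\text{True}$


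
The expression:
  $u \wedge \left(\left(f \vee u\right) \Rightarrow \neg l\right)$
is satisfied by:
  {u: True, l: False}


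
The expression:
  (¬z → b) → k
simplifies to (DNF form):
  k ∨ (¬b ∧ ¬z)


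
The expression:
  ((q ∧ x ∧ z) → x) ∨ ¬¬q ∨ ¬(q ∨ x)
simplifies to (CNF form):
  True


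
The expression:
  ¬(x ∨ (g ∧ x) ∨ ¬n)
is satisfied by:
  {n: True, x: False}


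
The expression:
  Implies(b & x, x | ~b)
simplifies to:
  True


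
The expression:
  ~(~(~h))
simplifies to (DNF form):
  ~h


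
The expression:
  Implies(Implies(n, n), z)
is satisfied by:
  {z: True}


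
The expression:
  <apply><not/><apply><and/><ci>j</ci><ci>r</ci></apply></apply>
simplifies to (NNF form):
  <apply><or/><apply><not/><ci>j</ci></apply><apply><not/><ci>r</ci></apply></apply>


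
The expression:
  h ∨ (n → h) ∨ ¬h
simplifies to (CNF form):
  True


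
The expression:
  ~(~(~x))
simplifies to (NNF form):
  ~x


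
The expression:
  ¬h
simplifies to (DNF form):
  ¬h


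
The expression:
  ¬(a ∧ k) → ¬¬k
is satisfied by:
  {k: True}


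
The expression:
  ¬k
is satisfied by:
  {k: False}


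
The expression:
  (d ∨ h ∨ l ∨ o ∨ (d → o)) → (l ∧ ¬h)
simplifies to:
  l ∧ ¬h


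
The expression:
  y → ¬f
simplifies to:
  ¬f ∨ ¬y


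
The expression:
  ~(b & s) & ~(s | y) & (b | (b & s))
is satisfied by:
  {b: True, y: False, s: False}


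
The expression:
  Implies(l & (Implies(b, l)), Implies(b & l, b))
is always true.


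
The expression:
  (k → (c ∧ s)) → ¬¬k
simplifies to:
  k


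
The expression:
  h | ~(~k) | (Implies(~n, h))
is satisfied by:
  {n: True, k: True, h: True}
  {n: True, k: True, h: False}
  {n: True, h: True, k: False}
  {n: True, h: False, k: False}
  {k: True, h: True, n: False}
  {k: True, h: False, n: False}
  {h: True, k: False, n: False}


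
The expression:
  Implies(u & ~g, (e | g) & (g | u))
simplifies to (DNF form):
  e | g | ~u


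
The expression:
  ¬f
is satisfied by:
  {f: False}


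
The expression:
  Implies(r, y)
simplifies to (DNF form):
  y | ~r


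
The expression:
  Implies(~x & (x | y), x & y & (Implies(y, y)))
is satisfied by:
  {x: True, y: False}
  {y: False, x: False}
  {y: True, x: True}


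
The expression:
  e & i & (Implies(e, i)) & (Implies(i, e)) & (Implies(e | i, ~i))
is never true.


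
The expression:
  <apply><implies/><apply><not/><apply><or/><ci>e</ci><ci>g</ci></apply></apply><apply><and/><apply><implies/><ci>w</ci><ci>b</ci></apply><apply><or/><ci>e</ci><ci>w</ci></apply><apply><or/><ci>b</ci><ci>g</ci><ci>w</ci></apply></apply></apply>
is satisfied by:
  {e: True, w: True, g: True, b: True}
  {e: True, w: True, g: True, b: False}
  {e: True, g: True, b: True, w: False}
  {e: True, g: True, b: False, w: False}
  {e: True, w: True, b: True, g: False}
  {e: True, w: True, b: False, g: False}
  {e: True, b: True, g: False, w: False}
  {e: True, b: False, g: False, w: False}
  {w: True, g: True, b: True, e: False}
  {w: True, g: True, b: False, e: False}
  {g: True, b: True, e: False, w: False}
  {g: True, e: False, b: False, w: False}
  {w: True, b: True, e: False, g: False}


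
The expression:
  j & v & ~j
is never true.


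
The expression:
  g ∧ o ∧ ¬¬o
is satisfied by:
  {g: True, o: True}


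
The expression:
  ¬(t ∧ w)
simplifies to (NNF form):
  ¬t ∨ ¬w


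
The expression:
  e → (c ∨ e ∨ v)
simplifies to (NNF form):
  True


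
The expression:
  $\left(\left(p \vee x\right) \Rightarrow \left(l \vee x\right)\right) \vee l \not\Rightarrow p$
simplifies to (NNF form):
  $l \vee x \vee \neg p$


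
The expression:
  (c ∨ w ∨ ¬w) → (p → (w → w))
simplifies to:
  True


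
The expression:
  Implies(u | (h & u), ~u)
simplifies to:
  ~u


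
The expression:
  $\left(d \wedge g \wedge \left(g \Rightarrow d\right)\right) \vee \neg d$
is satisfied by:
  {g: True, d: False}
  {d: False, g: False}
  {d: True, g: True}


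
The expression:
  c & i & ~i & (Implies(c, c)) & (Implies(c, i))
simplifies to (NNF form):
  False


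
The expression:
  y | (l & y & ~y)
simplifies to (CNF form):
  y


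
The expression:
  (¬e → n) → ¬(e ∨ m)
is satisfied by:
  {m: False, e: False, n: False}
  {n: True, m: False, e: False}
  {m: True, n: False, e: False}


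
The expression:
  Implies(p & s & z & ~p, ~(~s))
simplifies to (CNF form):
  True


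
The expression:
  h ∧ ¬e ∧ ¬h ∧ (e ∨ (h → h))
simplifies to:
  False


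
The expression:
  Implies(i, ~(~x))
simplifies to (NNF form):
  x | ~i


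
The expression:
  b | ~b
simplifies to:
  True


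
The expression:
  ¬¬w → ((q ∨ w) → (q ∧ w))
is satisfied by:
  {q: True, w: False}
  {w: False, q: False}
  {w: True, q: True}


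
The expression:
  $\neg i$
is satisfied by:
  {i: False}


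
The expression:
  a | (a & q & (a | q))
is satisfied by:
  {a: True}


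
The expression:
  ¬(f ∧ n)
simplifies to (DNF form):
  ¬f ∨ ¬n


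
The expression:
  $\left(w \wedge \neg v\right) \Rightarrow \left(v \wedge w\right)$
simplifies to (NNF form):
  $v \vee \neg w$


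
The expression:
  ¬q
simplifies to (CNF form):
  ¬q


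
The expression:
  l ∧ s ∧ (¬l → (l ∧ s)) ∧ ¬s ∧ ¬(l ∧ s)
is never true.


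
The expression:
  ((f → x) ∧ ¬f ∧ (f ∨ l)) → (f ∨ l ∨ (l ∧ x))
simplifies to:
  True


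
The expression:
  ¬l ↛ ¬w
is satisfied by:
  {w: True, l: False}


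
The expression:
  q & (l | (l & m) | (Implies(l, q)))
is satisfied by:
  {q: True}


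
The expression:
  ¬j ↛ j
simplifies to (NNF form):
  True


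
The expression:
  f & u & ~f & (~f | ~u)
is never true.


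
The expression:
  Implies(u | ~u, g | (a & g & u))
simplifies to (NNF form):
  g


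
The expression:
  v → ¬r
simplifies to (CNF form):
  ¬r ∨ ¬v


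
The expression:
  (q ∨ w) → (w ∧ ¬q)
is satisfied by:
  {q: False}


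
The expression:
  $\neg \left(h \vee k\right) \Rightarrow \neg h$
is always true.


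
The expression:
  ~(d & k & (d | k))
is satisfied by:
  {k: False, d: False}
  {d: True, k: False}
  {k: True, d: False}


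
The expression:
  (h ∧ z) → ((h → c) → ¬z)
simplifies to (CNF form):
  ¬c ∨ ¬h ∨ ¬z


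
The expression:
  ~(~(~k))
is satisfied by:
  {k: False}


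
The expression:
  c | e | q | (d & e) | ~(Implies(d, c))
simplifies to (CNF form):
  c | d | e | q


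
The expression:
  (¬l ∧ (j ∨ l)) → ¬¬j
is always true.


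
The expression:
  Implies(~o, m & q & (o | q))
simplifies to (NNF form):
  o | (m & q)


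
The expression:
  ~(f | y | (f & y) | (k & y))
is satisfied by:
  {y: False, f: False}


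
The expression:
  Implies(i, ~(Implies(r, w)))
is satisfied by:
  {r: True, w: False, i: False}
  {w: False, i: False, r: False}
  {r: True, w: True, i: False}
  {w: True, r: False, i: False}
  {i: True, r: True, w: False}


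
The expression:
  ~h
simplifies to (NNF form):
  ~h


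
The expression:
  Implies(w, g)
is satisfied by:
  {g: True, w: False}
  {w: False, g: False}
  {w: True, g: True}


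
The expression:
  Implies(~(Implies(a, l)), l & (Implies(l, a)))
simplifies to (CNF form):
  l | ~a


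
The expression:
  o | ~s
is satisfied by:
  {o: True, s: False}
  {s: False, o: False}
  {s: True, o: True}


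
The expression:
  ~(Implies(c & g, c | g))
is never true.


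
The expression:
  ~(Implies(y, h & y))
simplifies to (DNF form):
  y & ~h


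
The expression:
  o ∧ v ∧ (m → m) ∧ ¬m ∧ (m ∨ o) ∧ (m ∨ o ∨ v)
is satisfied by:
  {o: True, v: True, m: False}


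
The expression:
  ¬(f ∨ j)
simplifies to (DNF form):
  ¬f ∧ ¬j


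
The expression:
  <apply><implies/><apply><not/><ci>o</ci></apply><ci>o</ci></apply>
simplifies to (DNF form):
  <ci>o</ci>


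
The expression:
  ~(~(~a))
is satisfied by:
  {a: False}


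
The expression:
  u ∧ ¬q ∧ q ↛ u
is never true.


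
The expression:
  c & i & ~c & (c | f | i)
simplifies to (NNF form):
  False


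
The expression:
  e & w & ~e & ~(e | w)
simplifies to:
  False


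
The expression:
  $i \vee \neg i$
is always true.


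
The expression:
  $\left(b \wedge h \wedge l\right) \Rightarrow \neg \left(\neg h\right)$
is always true.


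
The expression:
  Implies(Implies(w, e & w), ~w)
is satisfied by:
  {w: False, e: False}
  {e: True, w: False}
  {w: True, e: False}


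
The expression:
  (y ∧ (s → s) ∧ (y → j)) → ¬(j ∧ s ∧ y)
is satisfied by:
  {s: False, y: False, j: False}
  {j: True, s: False, y: False}
  {y: True, s: False, j: False}
  {j: True, y: True, s: False}
  {s: True, j: False, y: False}
  {j: True, s: True, y: False}
  {y: True, s: True, j: False}


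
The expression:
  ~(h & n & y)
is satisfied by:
  {h: False, y: False, n: False}
  {n: True, h: False, y: False}
  {y: True, h: False, n: False}
  {n: True, y: True, h: False}
  {h: True, n: False, y: False}
  {n: True, h: True, y: False}
  {y: True, h: True, n: False}


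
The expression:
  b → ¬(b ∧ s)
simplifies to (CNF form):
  ¬b ∨ ¬s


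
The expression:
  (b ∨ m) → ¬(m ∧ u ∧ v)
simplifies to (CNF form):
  ¬m ∨ ¬u ∨ ¬v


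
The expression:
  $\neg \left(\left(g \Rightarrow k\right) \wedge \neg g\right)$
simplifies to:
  $g$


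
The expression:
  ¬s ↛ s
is always true.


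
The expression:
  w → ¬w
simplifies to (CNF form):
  ¬w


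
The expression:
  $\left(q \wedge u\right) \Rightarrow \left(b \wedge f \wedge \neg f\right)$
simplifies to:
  $\neg q \vee \neg u$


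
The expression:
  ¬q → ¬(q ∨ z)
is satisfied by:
  {q: True, z: False}
  {z: False, q: False}
  {z: True, q: True}


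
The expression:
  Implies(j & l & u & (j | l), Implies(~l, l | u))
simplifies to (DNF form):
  True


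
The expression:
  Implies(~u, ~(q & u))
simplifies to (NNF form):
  True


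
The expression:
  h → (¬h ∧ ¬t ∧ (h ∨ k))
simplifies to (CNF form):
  ¬h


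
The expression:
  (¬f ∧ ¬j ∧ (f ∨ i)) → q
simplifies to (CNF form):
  f ∨ j ∨ q ∨ ¬i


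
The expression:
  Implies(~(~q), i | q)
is always true.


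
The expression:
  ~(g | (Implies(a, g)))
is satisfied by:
  {a: True, g: False}


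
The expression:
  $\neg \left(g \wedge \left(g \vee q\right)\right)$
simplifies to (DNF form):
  $\neg g$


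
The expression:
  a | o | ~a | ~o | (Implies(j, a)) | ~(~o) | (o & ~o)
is always true.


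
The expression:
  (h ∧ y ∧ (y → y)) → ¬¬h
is always true.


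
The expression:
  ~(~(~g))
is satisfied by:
  {g: False}


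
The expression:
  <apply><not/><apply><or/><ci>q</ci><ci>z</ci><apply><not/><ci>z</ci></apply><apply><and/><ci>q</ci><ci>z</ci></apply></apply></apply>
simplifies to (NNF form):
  <false/>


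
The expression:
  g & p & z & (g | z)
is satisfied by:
  {z: True, p: True, g: True}


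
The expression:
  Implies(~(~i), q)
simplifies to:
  q | ~i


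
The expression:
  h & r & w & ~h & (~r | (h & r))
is never true.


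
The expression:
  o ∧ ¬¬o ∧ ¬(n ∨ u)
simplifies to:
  o ∧ ¬n ∧ ¬u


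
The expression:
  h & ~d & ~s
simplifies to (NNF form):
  h & ~d & ~s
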